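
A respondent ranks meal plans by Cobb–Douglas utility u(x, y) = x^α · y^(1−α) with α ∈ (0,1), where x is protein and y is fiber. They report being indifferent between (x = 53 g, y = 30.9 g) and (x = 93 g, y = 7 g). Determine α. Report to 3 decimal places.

α ≈ 0.725

Set the two utilities equal: 53^α·30.9^(1−α) = 93^α·7^(1−α).
Taking logs: α·ln 53 + (1−α)·ln 30.9 = α·ln 93 + (1−α)·ln 7, i.e. α·-0.562308 = (1−α)·-1.484846.
With A = -0.562308 and B = -1.484846: α·A = (1−α)·B, so α = B/(A+B) = -1.484846/-2.047154 ≈ 0.725.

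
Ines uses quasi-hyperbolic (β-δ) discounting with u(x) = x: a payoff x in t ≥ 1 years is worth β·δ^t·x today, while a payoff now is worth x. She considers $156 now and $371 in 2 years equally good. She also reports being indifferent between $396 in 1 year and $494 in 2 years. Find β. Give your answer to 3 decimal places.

Both payoffs in the second observation are in the future, so β drops out: δ^1·396 = δ^2·494 ⇒ δ = 396/494 = 0.80162.
The first indifference: 156 = β·δ^2·371, so β = 156/(δ^2·371) = 156/(0.64259·371) ≈ 0.654.

β ≈ 0.654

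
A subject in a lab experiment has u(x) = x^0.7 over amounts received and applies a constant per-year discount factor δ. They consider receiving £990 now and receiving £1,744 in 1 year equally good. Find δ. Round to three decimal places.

The payoff in 1 year is discounted by δ, so u(990) = δ·u(1744) and δ = u(990)/u(1744).
Since u(x) = x^0.7, δ = (990/1744)^0.7 = 0.56766^0.7 = 0.67276.

δ ≈ 0.673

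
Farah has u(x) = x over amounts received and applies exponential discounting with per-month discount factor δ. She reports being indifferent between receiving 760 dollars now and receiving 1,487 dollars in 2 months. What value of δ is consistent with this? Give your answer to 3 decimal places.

δ ≈ 0.715

Indifference means u(760) = δ^2 · u(1487), so δ^2 = u(760)/u(1487).
With u(x) = x: δ^2 = 760/1487 = 0.51110.
Hence δ = (0.51110)^(1/2) = 0.71491.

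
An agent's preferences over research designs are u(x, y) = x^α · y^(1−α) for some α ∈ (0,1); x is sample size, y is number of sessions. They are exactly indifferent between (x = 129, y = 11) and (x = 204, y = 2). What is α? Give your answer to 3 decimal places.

Set the two utilities equal: 129^α·11^(1−α) = 204^α·2^(1−α).
(129/204)^α = (2/11)^(1−α); take logs: α·ln(129/204) = (1−α)·ln(2/11), i.e. α·-0.458308 = (1−α)·-1.704748.
So α/(1−α) = (-1.704748)/(-0.458308) = 3.719656, and α = 3.719656/4.719656 ≈ 0.788.

α ≈ 0.788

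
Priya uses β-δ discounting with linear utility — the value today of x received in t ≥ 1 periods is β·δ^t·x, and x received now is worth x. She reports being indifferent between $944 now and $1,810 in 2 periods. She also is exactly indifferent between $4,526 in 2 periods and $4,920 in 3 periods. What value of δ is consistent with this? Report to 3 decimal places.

Both payoffs in the second observation are in the future, so β drops out: δ^2·4526 = δ^3·4920 ⇒ δ = 4526/4920 = 0.91992.

δ ≈ 0.920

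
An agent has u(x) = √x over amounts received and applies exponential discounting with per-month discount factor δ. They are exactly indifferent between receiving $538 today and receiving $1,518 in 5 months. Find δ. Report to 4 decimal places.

δ ≈ 0.9015

Equating discounted utilities: u(538) = δ^5·u(1518) ⇒ δ^5 = u(538)/u(1518).
Since u(x) = √x, δ^5 = √(538/1518) = 0.59533.
So δ = 0.59533^(1/5) ≈ 0.9015.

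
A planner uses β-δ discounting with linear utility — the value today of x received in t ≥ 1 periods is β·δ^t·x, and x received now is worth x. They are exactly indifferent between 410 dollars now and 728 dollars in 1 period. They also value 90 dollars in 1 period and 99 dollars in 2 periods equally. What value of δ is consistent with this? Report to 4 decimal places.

δ ≈ 0.9091

The second indifference involves only future payoffs, so β cancels: β·δ^1·90 = β·δ^2·99, giving δ = 90/99 = 0.90909.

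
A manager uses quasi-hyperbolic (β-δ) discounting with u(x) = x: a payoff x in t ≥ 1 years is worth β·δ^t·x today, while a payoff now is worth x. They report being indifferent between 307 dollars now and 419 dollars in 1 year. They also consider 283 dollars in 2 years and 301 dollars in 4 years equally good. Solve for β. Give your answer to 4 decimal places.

From the later pair, β·δ^2·283 = β·δ^4·301; dividing through, δ^2 = 283/301 = 0.94020, so δ = 0.96964.
Now use the now-vs-future pair: 307 = β·δ·419 gives β = 307/(0.96964·419) ≈ 0.7556.

β ≈ 0.7556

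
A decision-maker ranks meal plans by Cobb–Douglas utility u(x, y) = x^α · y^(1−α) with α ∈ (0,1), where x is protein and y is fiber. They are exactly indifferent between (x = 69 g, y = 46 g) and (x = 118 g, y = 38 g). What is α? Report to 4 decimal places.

α ≈ 0.2626

Indifference: 69^α · 46^(1−α) = 118^α · 38^(1−α).
Taking logs: α·ln 69 + (1−α)·ln 46 = α·ln 118 + (1−α)·ln 38, i.e. α·-0.5365781 = (1−α)·-0.1910552.
Thus α·(-0.7276333) = -0.1910552, so α = -0.1910552/-0.7276333 ≈ 0.2626.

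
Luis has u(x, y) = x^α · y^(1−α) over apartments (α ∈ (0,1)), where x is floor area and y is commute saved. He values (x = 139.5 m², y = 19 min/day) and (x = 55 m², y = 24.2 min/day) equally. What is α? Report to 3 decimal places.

Indifference: 139.5^α · 19^(1−α) = 55^α · 24.2^(1−α).
(139.5/55)^α = (24.2/19)^(1−α); take logs: α·ln(139.5/55) = (1−α)·ln(24.2/19), i.e. α·0.930731 = (1−α)·0.241914.
Thus α·(1.172645) = 0.241914, so α = 0.241914/1.172645 ≈ 0.206.

α ≈ 0.206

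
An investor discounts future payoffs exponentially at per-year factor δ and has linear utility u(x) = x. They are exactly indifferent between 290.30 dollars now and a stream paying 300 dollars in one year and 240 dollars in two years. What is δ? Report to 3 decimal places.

δ ≈ 0.640

Present value of the stream is 300·δ + 240·δ². Indifference gives 300δ + 240δ² = 290.30.
Rearranged: 240δ² + 300δ − 290.30 = 0.
δ = (−300 + √(300² + 4·240·290.30)) / (2·240) = (−300 + √368688.00) / 480 ≈ 0.640.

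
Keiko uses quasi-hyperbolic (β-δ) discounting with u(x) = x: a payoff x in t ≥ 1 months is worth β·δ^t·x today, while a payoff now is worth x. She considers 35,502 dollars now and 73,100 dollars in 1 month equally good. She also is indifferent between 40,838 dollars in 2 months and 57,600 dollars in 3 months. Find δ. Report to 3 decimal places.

δ ≈ 0.709

From the later pair, β·δ^2·40838 = β·δ^3·57600; dividing through, δ = 40838/57600 = 0.70899.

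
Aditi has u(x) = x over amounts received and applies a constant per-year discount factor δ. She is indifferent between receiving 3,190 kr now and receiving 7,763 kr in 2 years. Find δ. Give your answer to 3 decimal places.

δ ≈ 0.641

Indifference means u(3190) = δ^2 · u(7763), so δ^2 = u(3190)/u(7763).
With u(x) = x: δ^2 = 3190/7763 = 0.41092.
Taking the square root: δ = 0.41092^(1/2) ≈ 0.641.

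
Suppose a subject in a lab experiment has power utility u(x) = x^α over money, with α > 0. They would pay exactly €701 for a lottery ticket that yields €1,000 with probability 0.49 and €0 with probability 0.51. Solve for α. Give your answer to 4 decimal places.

EU(lottery) = 0.49·1000^α + 0.51·0 = 0.49·1000^α.
Indifference: 701^α = 0.49·1000^α, so (701/1000)^α = 0.49.
Take logs: α = ln 0.49 / ln(701/1000) ≈ 2.008037.

α ≈ 2.0080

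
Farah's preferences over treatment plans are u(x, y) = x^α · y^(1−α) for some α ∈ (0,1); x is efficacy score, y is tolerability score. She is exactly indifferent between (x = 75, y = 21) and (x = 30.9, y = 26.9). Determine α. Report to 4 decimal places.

The Cobb–Douglas utilities coincide, so 75^α·21^(1−α) = 30.9^α·26.9^(1−α).
Taking logs: α·ln 75 + (1−α)·ln 21 = α·ln 30.9 + (1−α)·ln 26.9, i.e. α·0.8867319 = (1−α)·0.2476038.
So α/(1−α) = (0.2476038)/(0.8867319) = 0.2792319, and α = 0.2792319/1.2792319 ≈ 0.2183.

α ≈ 0.2183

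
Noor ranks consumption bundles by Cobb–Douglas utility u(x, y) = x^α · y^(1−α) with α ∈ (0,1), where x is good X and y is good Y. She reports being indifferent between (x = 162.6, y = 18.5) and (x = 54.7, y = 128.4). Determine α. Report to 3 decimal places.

The Cobb–Douglas utilities coincide, so 162.6^α·18.5^(1−α) = 54.7^α·128.4^(1−α).
Taking logs: α·ln 162.6 + (1−α)·ln 18.5 = α·ln 54.7 + (1−α)·ln 128.4, i.e. α·1.089429 = (1−α)·1.937380.
So α/(1−α) = (1.937380)/(1.089429) = 1.778344, and α = 1.778344/2.778344 ≈ 0.640.

α ≈ 0.640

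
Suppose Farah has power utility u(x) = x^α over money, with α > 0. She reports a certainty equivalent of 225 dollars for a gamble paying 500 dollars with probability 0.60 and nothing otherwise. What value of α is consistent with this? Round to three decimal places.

The lottery's expected utility is 0.60·u(500) + 0.40·u(0) = 0.60·500^α (since u(0) = 0 for α > 0).
Equating: 225^α = 0.60·500^α, i.e. 0.4500^α = 0.60.
Taking logs: α·ln(225/500) = ln(0.60), so α = -0.510826 / -0.798508 ≈ 0.640.

α ≈ 0.640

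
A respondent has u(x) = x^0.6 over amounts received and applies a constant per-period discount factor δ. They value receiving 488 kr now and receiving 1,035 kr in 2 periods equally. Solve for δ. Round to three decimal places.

Equating discounted utilities: u(488) = δ^2·u(1035) ⇒ δ^2 = u(488)/u(1035).
Since u(x) = x^0.6, δ^2 = (488/1035)^0.6 = 0.47150^0.6 = 0.63692.
So δ = 0.63692^(1/2) ≈ 0.798.

δ ≈ 0.798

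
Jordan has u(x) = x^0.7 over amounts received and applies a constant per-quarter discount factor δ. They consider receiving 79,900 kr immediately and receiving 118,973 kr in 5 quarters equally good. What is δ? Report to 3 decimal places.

Indifference means u(79900) = δ^5 · u(118973), so δ^5 = u(79900)/u(118973).
With u(x) = x^0.7: δ^5 = 79900^0.7/118973^0.7 = (79900/118973)^0.7 = 0.75678.
So δ = 0.75678^(1/5) ≈ 0.946.

δ ≈ 0.946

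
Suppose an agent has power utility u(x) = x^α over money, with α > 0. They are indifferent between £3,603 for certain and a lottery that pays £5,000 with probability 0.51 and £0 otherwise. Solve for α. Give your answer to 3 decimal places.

α ≈ 2.055

EU(lottery) = 0.51·5000^α + 0.49·0 = 0.51·5000^α.
Equating: 3603^α = 0.51·5000^α, i.e. 0.7206^α = 0.51.
Taking logs: α·ln(3603/5000) = ln(0.51), so α = -0.673345 / -0.327671 ≈ 2.055.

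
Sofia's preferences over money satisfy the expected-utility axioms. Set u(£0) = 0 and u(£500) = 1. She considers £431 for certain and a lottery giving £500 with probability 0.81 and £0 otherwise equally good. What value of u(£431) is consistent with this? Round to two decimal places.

0.81

u(£431) equals the lottery's expected utility: 0.81·1 + 0.19·0 = 0.81.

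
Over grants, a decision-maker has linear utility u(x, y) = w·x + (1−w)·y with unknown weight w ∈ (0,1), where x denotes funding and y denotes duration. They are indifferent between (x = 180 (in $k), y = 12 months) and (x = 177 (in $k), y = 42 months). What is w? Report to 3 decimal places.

w = 0.909

u(180,12) = u(177,42) means w·180 + (1−w)·12 = w·177 + (1−w)·42.
Collecting terms: w·3 = (1−w)·30.
Hence w = 30/(3+30) = 30/33 = 0.909.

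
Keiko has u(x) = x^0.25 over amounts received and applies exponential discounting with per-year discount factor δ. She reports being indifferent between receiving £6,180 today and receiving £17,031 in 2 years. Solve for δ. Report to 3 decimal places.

Equating discounted utilities: u(6180) = δ^2·u(17031) ⇒ δ^2 = u(6180)/u(17031).
Since u(x) = x^0.25, δ^2 = (6180/17031)^0.25 = 0.36287^0.25 = 0.77613.
Hence δ = (0.77613)^(1/2) = 0.88099.

δ ≈ 0.881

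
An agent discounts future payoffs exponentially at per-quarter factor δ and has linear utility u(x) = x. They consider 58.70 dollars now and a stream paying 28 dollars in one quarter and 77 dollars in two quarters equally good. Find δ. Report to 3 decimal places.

δ ≈ 0.710

Equating present values: 58.70 = 28δ + 77δ².
Rearranged: 77δ² + 28δ − 58.70 = 0.
The positive root is δ = [−28 + √(28² + 4·77·58.70)] / (2·77) = (−28 + 137.345)/154 ≈ 0.710.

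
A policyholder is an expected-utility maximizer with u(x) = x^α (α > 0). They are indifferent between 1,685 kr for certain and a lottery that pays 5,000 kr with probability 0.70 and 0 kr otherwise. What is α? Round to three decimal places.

The lottery's expected utility is 0.70·u(5000) + 0.30·u(0) = 0.70·5000^α (since u(0) = 0 for α > 0).
Indifference: 1685^α = 0.70·5000^α, so (1685/5000)^α = 0.70.
Taking logs: α·ln(1685/5000) = ln(0.70), so α = -0.356675 / -1.087672 ≈ 0.328.

α ≈ 0.328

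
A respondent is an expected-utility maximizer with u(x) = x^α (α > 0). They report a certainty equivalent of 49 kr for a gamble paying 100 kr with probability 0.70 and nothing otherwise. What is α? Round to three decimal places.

EU(lottery) = 0.70·100^α + 0.30·0 = 0.70·100^α.
Indifference: 49^α = 0.70·100^α, so (49/100)^α = 0.70.
α = ln(0.70) / ln(49/100) = -0.356675/-0.713350 ≈ 0.500.

α ≈ 0.500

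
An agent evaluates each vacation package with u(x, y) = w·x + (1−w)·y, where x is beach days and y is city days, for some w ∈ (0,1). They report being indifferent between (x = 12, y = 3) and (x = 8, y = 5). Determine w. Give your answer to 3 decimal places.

Equating utilities: w·12 + (1−w)·3 = w·8 + (1−w)·5.
w·(12−8) = (1−w)·(5−3), i.e. w·4 = (1−w)·2.
Hence w = 2/(4+2) = 2/6 = 0.333.

w = 0.333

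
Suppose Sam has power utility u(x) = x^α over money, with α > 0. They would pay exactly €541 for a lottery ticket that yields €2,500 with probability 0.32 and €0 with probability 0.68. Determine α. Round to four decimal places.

Since u(0) = 0, the lottery's EU is 0.32·2500^α.
Equating: 541^α = 0.32·2500^α, i.e. 0.2164^α = 0.32.
Taking logs: α·ln(541/2500) = ln(0.32), so α = -1.1394343 / -1.5306267 ≈ 0.7444.

α ≈ 0.7444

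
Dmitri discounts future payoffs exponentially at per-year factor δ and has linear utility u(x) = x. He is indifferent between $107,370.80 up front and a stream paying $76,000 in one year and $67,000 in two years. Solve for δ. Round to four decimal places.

Equating present values: 107370.80 = 76000δ + 67000δ².
Rearranged: 67000δ² + 76000δ − 107370.80 = 0.
δ = (−76000 + √(76000² + 4·67000·107370.80)) / (2·67000) = (−76000 + √34551374400.00) / 134000 ≈ 0.8200.

δ ≈ 0.8200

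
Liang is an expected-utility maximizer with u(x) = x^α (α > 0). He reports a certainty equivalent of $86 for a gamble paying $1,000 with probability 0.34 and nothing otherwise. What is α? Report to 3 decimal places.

α ≈ 0.440

The lottery's expected utility is 0.34·u(1000) + 0.66·u(0) = 0.34·1000^α (since u(0) = 0 for α > 0).
Setting u(86) equal to that: 86^α = 0.34·1000^α ⇒ (86/1000)^α = 0.34.
Take logs: α = ln 0.34 / ln(86/1000) ≈ 0.43972.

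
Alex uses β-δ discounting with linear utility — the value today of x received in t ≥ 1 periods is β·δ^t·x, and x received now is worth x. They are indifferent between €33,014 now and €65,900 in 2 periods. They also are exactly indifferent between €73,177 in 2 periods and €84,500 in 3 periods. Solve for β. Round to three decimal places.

Both payoffs in the second observation are in the future, so β drops out: δ^2·73177 = δ^3·84500 ⇒ δ = 73177/84500 = 0.86600.
The first indifference: 33014 = β·δ^2·65900, so β = 33014/(δ^2·65900) = 33014/(0.74996·65900) ≈ 0.668.

β ≈ 0.668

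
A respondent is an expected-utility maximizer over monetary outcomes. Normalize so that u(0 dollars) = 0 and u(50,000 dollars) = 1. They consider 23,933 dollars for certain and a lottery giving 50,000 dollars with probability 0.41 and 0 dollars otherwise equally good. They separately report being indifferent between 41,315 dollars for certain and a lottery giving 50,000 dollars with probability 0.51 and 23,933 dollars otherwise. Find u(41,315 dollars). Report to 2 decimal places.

From the first indifference, u(23,933 dollars) = 0.41·u(50,000 dollars) + 0.59·u(0 dollars) = 0.41·1 + 0.59·0 = 0.41.
The second indifference gives u(41,315 dollars) = 0.51·u(50,000 dollars) + 0.49·u(23,933 dollars) = 0.51·1.00 + 0.49·0.41 = 0.7109.

0.71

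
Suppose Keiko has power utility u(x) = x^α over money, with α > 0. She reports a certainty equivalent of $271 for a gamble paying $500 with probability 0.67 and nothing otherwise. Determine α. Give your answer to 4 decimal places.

The lottery's expected utility is 0.67·u(500) + 0.33·u(0) = 0.67·500^α (since u(0) = 0 for α > 0).
Equating: 271^α = 0.67·500^α, i.e. 0.5420^α = 0.67.
Taking logs: α·ln(271/500) = ln(0.67), so α = -0.4004776 / -0.6124893 ≈ 0.6539.

α ≈ 0.6539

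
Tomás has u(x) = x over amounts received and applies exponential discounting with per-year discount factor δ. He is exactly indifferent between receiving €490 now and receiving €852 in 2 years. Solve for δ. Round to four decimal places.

Equating discounted utilities: u(490) = δ^2·u(852) ⇒ δ^2 = u(490)/u(852).
With u(x) = x: δ^2 = 490/852 = 0.57512.
So δ = 0.57512^(1/2) ≈ 0.7584.

δ ≈ 0.7584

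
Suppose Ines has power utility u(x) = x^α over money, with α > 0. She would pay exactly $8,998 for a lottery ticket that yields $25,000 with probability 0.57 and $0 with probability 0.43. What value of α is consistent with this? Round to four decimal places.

Since u(0) = 0, the lottery's EU is 0.57·25000^α.
Setting u(8998) equal to that: 8998^α = 0.57·25000^α ⇒ (8998/25000)^α = 0.57.
Take logs: α = ln 0.57 / ln(8998/25000) ≈ 0.550087.

α ≈ 0.5501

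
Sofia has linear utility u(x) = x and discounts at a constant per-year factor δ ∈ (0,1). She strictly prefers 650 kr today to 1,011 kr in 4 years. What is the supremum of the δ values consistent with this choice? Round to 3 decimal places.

δ < 0.895

Under u(x) = x this choice says 650 > δ^4·1011.
Hence δ^4 < 650/1011 = 0.64293, and x ↦ x^(1/4) is increasing on (0,∞).
δ < 0.64293^(1/4) = 0.895.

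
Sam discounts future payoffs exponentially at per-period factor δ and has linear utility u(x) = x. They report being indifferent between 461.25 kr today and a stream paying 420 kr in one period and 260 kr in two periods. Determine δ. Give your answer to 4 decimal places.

The stream is worth 420δ + 260δ² today, so 420δ + 260δ² = 461.25.
So 260δ² + 420δ − 461.25 = 0.
By the quadratic formula (taking the positive root), δ = (−420 + √656100.00) / 520 ≈ 0.7500.

δ ≈ 0.7500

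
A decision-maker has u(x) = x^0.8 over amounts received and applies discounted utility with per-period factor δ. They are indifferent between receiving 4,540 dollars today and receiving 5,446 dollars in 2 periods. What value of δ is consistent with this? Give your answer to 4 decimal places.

Indifference means u(4540) = δ^2 · u(5446), so δ^2 = u(4540)/u(5446).
Since u(x) = x^0.8, δ^2 = (4540/5446)^0.8 = 0.83364^0.8 = 0.86453.
Hence δ = (0.86453)^(1/2) = 0.929804.

δ ≈ 0.9298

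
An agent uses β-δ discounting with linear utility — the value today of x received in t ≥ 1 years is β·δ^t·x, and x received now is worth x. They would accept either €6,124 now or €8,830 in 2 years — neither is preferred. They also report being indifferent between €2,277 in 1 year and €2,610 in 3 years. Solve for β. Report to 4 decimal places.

From the later pair, β·δ^1·2277 = β·δ^3·2610; dividing through, δ^2 = 2277/2610 = 0.87241, so δ = 0.93403.
Now use the now-vs-future pair: 6124 = β·δ^2·8830 gives β = 6124/(0.87241·8830) ≈ 0.7950.

β ≈ 0.7950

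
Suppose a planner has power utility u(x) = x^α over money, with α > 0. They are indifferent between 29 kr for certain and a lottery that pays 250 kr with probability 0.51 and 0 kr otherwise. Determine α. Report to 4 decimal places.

α ≈ 0.3126

Since u(0) = 0, the lottery's EU is 0.51·250^α.
Equating: 29^α = 0.51·250^α, i.e. 0.1160^α = 0.51.
Taking logs: α·ln(29/250) = ln(0.51), so α = -0.6733446 / -2.1541651 ≈ 0.3126.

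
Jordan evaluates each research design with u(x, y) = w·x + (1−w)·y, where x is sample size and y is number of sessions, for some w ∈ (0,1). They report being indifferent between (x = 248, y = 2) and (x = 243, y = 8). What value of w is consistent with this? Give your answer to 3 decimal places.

Indifference: w·248 + (1−w)·2 = w·243 + (1−w)·8.
w·(248−243) = (1−w)·(8−2), i.e. w·5 = (1−w)·6.
The marginal rate of substitution is 6/5, so w = 6/(5+6) = 0.545.

w = 0.545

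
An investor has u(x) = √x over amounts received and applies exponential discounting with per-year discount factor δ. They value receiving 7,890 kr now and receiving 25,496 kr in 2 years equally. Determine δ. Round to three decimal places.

Indifference means u(7890) = δ^2 · u(25496), so δ^2 = u(7890)/u(25496).
With u(x) = √x: δ^2 = √7890/√25496 = √(7890/25496) = 0.55629.
Taking the square root: δ = 0.55629^(1/2) ≈ 0.746.

δ ≈ 0.746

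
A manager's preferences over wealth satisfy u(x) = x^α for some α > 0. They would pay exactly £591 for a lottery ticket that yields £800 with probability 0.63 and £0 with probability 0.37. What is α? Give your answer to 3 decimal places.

Since u(0) = 0, the lottery's EU is 0.63·800^α.
Setting u(591) equal to that: 591^α = 0.63·800^α ⇒ (591/800)^α = 0.63.
Taking logs: α·ln(591/800) = ln(0.63), so α = -0.462035 / -0.302796 ≈ 1.526.

α ≈ 1.526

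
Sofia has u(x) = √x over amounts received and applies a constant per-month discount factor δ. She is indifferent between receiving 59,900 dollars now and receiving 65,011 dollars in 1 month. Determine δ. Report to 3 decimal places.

δ ≈ 0.960

The payoff in 1 month is discounted by δ, so u(59900) = δ·u(65011) and δ = u(59900)/u(65011).
Since u(x) = √x, δ = √(59900/65011) = 0.95989.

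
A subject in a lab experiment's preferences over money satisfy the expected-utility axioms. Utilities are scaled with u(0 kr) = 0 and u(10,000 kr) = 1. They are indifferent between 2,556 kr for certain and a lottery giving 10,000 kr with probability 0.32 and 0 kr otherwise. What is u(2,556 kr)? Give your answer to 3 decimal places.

0.320

The indifference gives u(2,556 kr) = 0.32·u(10,000 kr) + 0.68·u(0 kr) = 0.32·1 + 0.68·0 = 0.32.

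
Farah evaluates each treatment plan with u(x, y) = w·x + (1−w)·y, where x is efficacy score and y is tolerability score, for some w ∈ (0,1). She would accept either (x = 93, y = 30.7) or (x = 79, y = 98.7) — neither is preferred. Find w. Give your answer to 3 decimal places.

w = 0.829

Indifference: w·93 + (1−w)·30.7 = w·79 + (1−w)·98.7.
Collecting terms: w·14 = (1−w)·68.
Hence w = 68/(14+68) = 68/82 = 0.829.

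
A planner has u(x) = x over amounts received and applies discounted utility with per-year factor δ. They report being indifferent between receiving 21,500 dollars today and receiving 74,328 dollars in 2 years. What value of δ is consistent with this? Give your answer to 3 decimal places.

The payoff in 2 years is discounted by δ^2, so u(21500) = δ^2·u(74328) and δ^2 = u(21500)/u(74328).
With u(x) = x: δ^2 = 21500/74328 = 0.28926.
So δ = 0.28926^(1/2) ≈ 0.538.

δ ≈ 0.538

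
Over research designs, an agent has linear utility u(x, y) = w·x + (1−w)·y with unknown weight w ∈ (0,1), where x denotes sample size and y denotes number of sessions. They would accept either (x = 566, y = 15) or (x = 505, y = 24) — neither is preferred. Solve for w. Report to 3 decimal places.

u(566,15) = u(505,24) means w·566 + (1−w)·15 = w·505 + (1−w)·24.
w·(566−505) = (1−w)·(24−15), i.e. w·61 = (1−w)·9.
Hence w = 9/(61+9) = 9/70 = 0.129.

w = 0.129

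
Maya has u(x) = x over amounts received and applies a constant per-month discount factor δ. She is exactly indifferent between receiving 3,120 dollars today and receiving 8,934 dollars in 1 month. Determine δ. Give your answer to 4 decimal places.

δ ≈ 0.3492

The payoff in 1 month is discounted by δ, so u(3120) = δ·u(8934) and δ = u(3120)/u(8934).
With u(x) = x: δ = 3120/8934 = 0.34923.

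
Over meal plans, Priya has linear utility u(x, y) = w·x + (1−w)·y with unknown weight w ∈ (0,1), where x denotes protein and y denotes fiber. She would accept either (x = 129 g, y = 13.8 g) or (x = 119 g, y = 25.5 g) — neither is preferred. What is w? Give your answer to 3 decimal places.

u(129,13.8) = u(119,25.5) means w·129 + (1−w)·13.8 = w·119 + (1−w)·25.5.
w·(129−119) = (1−w)·(25.5−13.8), i.e. w·10 = (1−w)·11.7.
So w/(1−w) = 11.7/10 = 1.1700, giving w = 11.7/(10+11.7) = 0.539.

w = 0.539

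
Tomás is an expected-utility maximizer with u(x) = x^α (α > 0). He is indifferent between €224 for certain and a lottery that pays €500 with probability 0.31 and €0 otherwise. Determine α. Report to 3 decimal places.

The lottery's expected utility is 0.31·u(500) + 0.69·u(0) = 0.31·500^α (since u(0) = 0 for α > 0).
Equating: 224^α = 0.31·500^α, i.e. 0.4480^α = 0.31.
Take logs: α = ln 0.31 / ln(224/500) ≈ 1.45858.

α ≈ 1.459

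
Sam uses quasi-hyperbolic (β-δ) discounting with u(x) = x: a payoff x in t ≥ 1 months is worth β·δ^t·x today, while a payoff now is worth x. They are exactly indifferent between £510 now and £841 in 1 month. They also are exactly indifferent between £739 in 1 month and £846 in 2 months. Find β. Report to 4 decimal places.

Both payoffs in the second observation are in the future, so β drops out: δ^1·739 = δ^2·846 ⇒ δ = 739/846 = 0.87352.
Now use the now-vs-future pair: 510 = β·δ·841 gives β = 510/(0.87352·841) ≈ 0.6942.

β ≈ 0.6942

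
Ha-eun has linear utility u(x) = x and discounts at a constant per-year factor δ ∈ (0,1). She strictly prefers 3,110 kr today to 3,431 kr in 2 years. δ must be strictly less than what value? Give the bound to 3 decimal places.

The preference means 3110 > δ^2·3431.
So δ^2 < 3110/3431 = 0.90644; taking the square root of both positive sides preserves the inequality.
δ < (3110/3431)^(1/2) ≈ 0.952.

δ < 0.952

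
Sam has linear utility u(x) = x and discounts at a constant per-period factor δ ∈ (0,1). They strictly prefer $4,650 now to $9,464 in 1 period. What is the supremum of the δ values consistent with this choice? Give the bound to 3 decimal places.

Under u(x) = x this choice says 4650 > δ·9464.
So δ < 4650/9464 = 0.49134.

δ < 0.491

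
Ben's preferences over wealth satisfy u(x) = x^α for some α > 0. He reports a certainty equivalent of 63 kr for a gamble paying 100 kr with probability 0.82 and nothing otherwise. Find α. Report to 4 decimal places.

EU(lottery) = 0.82·100^α + 0.18·0 = 0.82·100^α.
Equating: 63^α = 0.82·100^α, i.e. 0.6300^α = 0.82.
Take logs: α = ln 0.82 / ln(63/100) ≈ 0.429515.

α ≈ 0.4295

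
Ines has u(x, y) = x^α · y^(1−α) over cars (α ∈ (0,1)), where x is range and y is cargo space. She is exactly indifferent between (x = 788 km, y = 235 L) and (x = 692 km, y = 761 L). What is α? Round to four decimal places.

Indifference: 788^α · 235^(1−α) = 692^α · 761^(1−α).
Rearrange to (788/692)^α = (761/235)^(1−α) and take logs: α·0.1299121 = (1−α)·1.1750478.
With A = 0.1299121 and B = 1.1750478: α·A = (1−α)·B, so α = B/(A+B) = 1.1750478/1.3049599 ≈ 0.9004.

α ≈ 0.9004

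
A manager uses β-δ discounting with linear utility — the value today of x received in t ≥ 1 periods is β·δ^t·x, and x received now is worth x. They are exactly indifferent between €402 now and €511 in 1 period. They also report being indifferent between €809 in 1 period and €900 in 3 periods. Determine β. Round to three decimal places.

From the later pair, β·δ^1·809 = β·δ^3·900; dividing through, δ^2 = 809/900 = 0.89889, so δ = 0.94810.
Substituting δ into 402 = β·δ·511: β = 402/(484.478) ≈ 0.830.

β ≈ 0.830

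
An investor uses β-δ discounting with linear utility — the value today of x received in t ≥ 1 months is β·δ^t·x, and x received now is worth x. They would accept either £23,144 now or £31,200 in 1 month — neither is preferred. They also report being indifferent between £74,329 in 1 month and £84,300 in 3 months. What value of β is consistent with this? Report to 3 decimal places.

β ≈ 0.790

From the later pair, β·δ^1·74329 = β·δ^3·84300; dividing through, δ^2 = 74329/84300 = 0.88172, so δ = 0.93900.
Now use the now-vs-future pair: 23144 = β·δ·31200 gives β = 23144/(0.93900·31200) ≈ 0.790.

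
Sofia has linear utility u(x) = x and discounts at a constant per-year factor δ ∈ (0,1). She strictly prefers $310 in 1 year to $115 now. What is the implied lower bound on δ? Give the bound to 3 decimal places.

δ > 0.371

Comparing present values: 115 < δ·310.
Dividing through by 310 gives δ > 0.37097.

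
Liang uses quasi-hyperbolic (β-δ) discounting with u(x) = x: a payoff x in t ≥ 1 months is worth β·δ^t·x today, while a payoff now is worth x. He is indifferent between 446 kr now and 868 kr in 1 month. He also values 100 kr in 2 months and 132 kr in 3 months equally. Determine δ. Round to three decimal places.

δ ≈ 0.758

The second indifference involves only future payoffs, so β cancels: β·δ^2·100 = β·δ^3·132, giving δ = 100/132 = 0.75758.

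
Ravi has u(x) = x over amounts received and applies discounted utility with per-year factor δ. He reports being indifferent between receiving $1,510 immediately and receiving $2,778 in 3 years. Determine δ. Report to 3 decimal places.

δ ≈ 0.816

The payoff in 3 years is discounted by δ^3, so u(1510) = δ^3·u(2778) and δ^3 = u(1510)/u(2778).
With u(x) = x: δ^3 = 1510/2778 = 0.54356.
Hence δ = (0.54356)^(1/3) = 0.81611.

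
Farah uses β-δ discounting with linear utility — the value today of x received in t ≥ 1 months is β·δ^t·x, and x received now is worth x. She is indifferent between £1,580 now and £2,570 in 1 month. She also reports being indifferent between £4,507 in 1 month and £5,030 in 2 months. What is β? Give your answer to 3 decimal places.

β ≈ 0.686

The second indifference involves only future payoffs, so β cancels: β·δ^1·4507 = β·δ^2·5030, giving δ = 4507/5030 = 0.89602.
Substituting δ into 1580 = β·δ·2570: β = 1580/(2302.781) ≈ 0.686.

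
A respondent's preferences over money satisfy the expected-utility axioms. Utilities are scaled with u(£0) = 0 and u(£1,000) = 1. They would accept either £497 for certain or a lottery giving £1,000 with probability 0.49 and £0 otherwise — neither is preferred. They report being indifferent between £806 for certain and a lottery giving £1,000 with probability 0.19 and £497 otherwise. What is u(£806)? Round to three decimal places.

From the first indifference, u(£497) = 0.49·u(£1,000) + 0.51·u(£0) = 0.49·1 + 0.51·0 = 0.49.
Chaining: u(£806) = 0.19·1.00 + 0.81·0.49 = 0.5869.

0.587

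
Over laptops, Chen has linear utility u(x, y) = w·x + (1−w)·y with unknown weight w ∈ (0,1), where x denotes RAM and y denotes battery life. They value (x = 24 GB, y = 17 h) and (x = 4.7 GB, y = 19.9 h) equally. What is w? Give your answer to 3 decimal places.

Indifference: w·24 + (1−w)·17 = w·4.7 + (1−w)·19.9.
Collecting terms: w·19.3 = (1−w)·2.9.
So w/(1−w) = 2.9/19.3 = 0.1503, giving w = 2.9/(19.3+2.9) = 0.131.

w = 0.131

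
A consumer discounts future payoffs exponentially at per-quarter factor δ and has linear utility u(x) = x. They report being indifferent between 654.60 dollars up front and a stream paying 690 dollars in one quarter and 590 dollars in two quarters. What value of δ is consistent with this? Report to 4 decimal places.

Equating present values: 654.60 = 690δ + 590δ².
Rearranged: 590δ² + 690δ − 654.60 = 0.
The positive root is δ = [−690 + √(690² + 4·590·654.60)] / (2·590) = (−690 + 1421.603)/1180 ≈ 0.6200.

δ ≈ 0.6200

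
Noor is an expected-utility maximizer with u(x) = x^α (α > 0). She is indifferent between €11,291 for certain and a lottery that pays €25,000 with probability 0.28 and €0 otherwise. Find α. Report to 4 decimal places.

EU(lottery) = 0.28·25000^α + 0.72·0 = 0.28·25000^α.
Setting u(11291) equal to that: 11291^α = 0.28·25000^α ⇒ (11291/25000)^α = 0.28.
α = ln(0.28) / ln(11291/25000) = -1.2729657/-0.7948699 ≈ 1.6015.

α ≈ 1.6015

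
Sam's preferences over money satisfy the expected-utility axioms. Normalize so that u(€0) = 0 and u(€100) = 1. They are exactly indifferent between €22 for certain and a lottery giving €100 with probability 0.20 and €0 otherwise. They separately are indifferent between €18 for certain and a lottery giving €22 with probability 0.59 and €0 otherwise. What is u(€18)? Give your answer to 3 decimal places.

First, u(€22) = 0.20·u(€100) + 0.80·u(€0) = 0.20.
Chaining: u(€18) = 0.59·0.20 + 0.41·0.00 = 0.1180.

0.118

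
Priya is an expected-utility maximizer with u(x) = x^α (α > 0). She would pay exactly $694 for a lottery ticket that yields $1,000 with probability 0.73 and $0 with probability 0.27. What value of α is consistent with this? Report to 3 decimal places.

Since u(0) = 0, the lottery's EU is 0.73·1000^α.
Indifference: 694^α = 0.73·1000^α, so (694/1000)^α = 0.73.
Taking logs: α·ln(694/1000) = ln(0.73), so α = -0.314711 / -0.365283 ≈ 0.862.

α ≈ 0.862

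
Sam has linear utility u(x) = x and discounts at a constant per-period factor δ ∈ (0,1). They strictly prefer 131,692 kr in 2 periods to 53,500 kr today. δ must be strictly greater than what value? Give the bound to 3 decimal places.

Comparing present values: 53500 < δ^2·131692.
So δ^2 > 53500/131692 = 0.40625; taking the square root of both positive sides preserves the inequality.
δ > (53500/131692)^(1/2) ≈ 0.637.

δ > 0.637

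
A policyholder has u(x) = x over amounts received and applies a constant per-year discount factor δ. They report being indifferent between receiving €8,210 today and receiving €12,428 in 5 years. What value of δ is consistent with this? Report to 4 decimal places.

The payoff in 5 years is discounted by δ^5, so u(8210) = δ^5·u(12428) and δ^5 = u(8210)/u(12428).
With u(x) = x: δ^5 = 8210/12428 = 0.66061.
Taking the 5th root: δ = 0.66061^(1/5) ≈ 0.9204.

δ ≈ 0.9204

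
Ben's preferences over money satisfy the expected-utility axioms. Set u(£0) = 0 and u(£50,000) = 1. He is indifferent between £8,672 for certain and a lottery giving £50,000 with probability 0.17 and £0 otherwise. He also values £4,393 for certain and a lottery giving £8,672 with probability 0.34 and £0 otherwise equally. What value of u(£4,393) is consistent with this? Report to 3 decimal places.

From the first indifference, u(£8,672) = 0.17·u(£50,000) + 0.83·u(£0) = 0.17·1 + 0.83·0 = 0.17.
Chaining: u(£4,393) = 0.34·0.17 + 0.66·0.00 = 0.0578.

0.058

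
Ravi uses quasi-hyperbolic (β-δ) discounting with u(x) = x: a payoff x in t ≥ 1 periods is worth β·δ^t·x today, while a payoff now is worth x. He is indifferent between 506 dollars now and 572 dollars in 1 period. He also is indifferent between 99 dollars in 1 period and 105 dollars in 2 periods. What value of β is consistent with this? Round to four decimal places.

The second indifference involves only future payoffs, so β cancels: β·δ^1·99 = β·δ^2·105, giving δ = 99/105 = 0.94286.
Now use the now-vs-future pair: 506 = β·δ·572 gives β = 506/(0.94286·572) ≈ 0.9382.

β ≈ 0.9382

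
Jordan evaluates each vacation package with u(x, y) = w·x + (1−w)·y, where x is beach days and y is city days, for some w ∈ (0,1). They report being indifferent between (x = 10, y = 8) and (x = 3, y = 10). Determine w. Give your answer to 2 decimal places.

Equating utilities: w·10 + (1−w)·8 = w·3 + (1−w)·10.
Rearranging, 7·w − 2·(1−w) = 0.
Hence w = 2/(7+2) = 2/9 = 0.22.

w = 0.22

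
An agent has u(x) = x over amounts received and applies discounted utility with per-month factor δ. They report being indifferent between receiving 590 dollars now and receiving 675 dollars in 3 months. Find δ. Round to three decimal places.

Indifference means u(590) = δ^3 · u(675), so δ^3 = u(590)/u(675).
With u(x) = x: δ^3 = 590/675 = 0.87407.
So δ = 0.87407^(1/3) ≈ 0.956.

δ ≈ 0.956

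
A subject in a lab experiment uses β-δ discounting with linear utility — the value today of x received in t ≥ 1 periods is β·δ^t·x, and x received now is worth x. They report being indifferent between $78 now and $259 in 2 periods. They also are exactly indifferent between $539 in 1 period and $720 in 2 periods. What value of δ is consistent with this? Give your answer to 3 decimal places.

The second indifference involves only future payoffs, so β cancels: β·δ^1·539 = β·δ^2·720, giving δ = 539/720 = 0.74861.

δ ≈ 0.749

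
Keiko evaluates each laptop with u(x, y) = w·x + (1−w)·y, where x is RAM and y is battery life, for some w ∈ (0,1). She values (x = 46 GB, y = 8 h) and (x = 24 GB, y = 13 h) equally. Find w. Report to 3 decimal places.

u(46,8) = u(24,13) means w·46 + (1−w)·8 = w·24 + (1−w)·13.
w·(46−24) = (1−w)·(13−8), i.e. w·22 = (1−w)·5.
The marginal rate of substitution is 5/22, so w = 5/(22+5) = 0.185.

w = 0.185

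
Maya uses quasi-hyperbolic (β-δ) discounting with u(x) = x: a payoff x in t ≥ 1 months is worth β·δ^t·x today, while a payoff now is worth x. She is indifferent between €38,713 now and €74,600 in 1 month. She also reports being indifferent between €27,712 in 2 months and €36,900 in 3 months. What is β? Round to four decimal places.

β ≈ 0.6910

The second indifference involves only future payoffs, so β cancels: β·δ^2·27712 = β·δ^3·36900, giving δ = 27712/36900 = 0.75100.
The first indifference: 38713 = β·δ·74600, so β = 38713/(δ·74600) = 38713/(0.75100·74600) ≈ 0.6910.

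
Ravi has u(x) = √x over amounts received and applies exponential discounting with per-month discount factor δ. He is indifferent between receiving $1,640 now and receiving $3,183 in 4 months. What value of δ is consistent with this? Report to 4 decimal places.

δ ≈ 0.9205

Indifference means u(1640) = δ^4 · u(3183), so δ^4 = u(1640)/u(3183).
With u(x) = √x: δ^4 = √1640/√3183 = √(1640/3183) = 0.71780.
So δ = 0.71780^(1/4) ≈ 0.9205.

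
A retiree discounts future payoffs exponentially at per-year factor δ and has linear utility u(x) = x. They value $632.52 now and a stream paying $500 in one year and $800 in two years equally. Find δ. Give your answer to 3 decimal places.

δ ≈ 0.630

Present value of the stream is 500·δ + 800·δ². Indifference gives 500δ + 800δ² = 632.52.
That is, 800δ² + 500δ − 632.52 = 0, a quadratic in δ.
By the quadratic formula (taking the positive root), δ = (−500 + √2274064.00) / 1600 ≈ 0.630.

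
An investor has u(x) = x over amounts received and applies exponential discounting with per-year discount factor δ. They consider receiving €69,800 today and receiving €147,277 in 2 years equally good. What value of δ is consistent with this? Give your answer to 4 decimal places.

Indifference means u(69800) = δ^2 · u(147277), so δ^2 = u(69800)/u(147277).
With u(x) = x: δ^2 = 69800/147277 = 0.47394.
So δ = 0.47394^(1/2) ≈ 0.6884.

δ ≈ 0.6884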